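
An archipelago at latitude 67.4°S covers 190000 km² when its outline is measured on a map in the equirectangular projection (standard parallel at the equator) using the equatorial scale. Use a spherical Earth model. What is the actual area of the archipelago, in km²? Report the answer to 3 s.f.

For the equirectangular projection with φ₀ = 0 (plate carrée), h = 1 along meridians and k = sec φ along parallels.
Areal scale = h·k = 1 × sec φ; at 67.4°, h = 1.000, k = 2.602, so h·k = 2.602.
True area = apparent / (areal scale) = 190000 / 2.602 ≈ 73000 km².

73000 km²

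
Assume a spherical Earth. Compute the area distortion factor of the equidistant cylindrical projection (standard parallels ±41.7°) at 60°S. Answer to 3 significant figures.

With standard parallel φ₀ = 41.7°, the equirectangular projection gives x = Rλ cos φ₀, y = Rφ, so h = 1 and k = cos 41.7° / cos φ.
Areal scale = h·k = 1 × cos φ₀ / cos φ; at 60°, h = 1.000, k = 1.493, so h·k = 1.493.

1.49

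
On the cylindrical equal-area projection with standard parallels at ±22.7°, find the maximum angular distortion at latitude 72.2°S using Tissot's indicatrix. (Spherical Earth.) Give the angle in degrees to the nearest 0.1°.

106.7°

Cylindrical equal-area (φ₀ = 22.7°): h = cos φ / cos 22.7° along meridians, k = cos 22.7° / cos φ along parallels; h·k = 1.
At 72.2°: h = 0.3314, k = 3.018; principal scales a = 3.018, b = 0.3314.
sin(ω/2) = (a − b)/(a + b) = 2.686/3.349 = 0.8021, so ω = 2 arcsin(0.8021) ≈ 106.7°.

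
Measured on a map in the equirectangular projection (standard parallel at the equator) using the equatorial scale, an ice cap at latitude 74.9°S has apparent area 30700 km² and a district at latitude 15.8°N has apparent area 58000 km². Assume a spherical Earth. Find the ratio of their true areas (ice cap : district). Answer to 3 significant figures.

0.143

Plate carrée has h = 1 and k = sec φ, giving areal scale sec φ; true area = (apparent area) · cos φ.
True area of ice cap: 30700 × cos(74.9°) = 30700 × 0.2605 = 7997 km².
True area of district: 58000 × cos(15.8°) = 58000 × 0.9622 = 55810 km².
Ratio = 7997 / 55810 ≈ 0.143.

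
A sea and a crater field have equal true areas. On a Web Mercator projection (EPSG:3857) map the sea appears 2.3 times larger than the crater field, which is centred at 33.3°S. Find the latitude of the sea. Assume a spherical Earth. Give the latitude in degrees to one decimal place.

56.6°

On Mercator, (apparent₁)/(apparent₂) = sec²φ₁ / sec²φ₂ when true areas are equal.
cos²φ₂ / cos²φ₁ = 2.3  ⇒  cos φ₁ = cos 33.3° / √2.3 = 0.8358/1.517 = 0.5511.
φ₁ = arccos(0.5511) ≈ 56.6°.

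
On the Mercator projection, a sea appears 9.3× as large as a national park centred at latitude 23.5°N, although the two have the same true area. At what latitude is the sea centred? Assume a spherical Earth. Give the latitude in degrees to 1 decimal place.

Mercator areal scale is sec²φ, so apparent-area ratio = sec²φ₁ / sec²φ₂ = cos²φ₂ / cos²φ₁.
cos²φ₂ / cos²φ₁ = 9.3  ⇒  cos φ₁ = cos 23.5° / √9.3 = 0.9171/3.050 = 0.3007.
φ₁ = arccos(0.3007) ≈ 72.5°.

72.5°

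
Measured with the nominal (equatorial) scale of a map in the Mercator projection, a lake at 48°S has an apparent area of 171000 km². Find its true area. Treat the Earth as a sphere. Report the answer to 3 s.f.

76600 km²

Mercator is conformal, so the point scale is isotropic: h = k = sec φ = 1/cos φ.
Areal scale = k² = sec²φ = 1/cos²(48°) = 1/0.6691² = 2.233.
True area = apparent / (areal scale) = 171000 / 2.233 ≈ 76600 km².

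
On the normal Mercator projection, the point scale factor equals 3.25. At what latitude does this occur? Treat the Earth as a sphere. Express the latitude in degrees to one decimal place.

72.1°

Mercator scale is k = sec φ = 1/cos φ.
1/cos φ = 3.25  ⇒  cos φ = 0.3077  ⇒  φ = arccos(0.3077) ≈ 72.1°.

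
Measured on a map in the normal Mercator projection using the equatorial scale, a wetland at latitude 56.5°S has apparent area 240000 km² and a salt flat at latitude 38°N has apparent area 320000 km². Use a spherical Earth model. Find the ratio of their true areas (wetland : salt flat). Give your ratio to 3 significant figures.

Mercator's areal exaggeration is sec²φ; hence true area = (apparent area) · cos²φ.
True area of wetland: 240000 × cos²(56.5°) = 240000 × 0.3046 = 73110 km².
True area of salt flat: 320000 × cos²(38°) = 320000 × 0.6210 = 198700 km².
Ratio = 73110 / 198700 ≈ 0.368.

0.368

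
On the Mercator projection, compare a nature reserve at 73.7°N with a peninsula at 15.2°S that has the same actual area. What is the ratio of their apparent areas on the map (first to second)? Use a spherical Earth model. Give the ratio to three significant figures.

On Mercator, area is exaggerated by sec²φ = 1/cos²φ.
At 73.7°: sec²(73.7°) = 1/0.2807² = 12.69.
At 15.2°: sec²(15.2°) = 1/0.9650² = 1.074.
Ratio = 12.69/1.074 = cos²(15.2°)/cos²(73.7°) ≈ 11.8.

11.8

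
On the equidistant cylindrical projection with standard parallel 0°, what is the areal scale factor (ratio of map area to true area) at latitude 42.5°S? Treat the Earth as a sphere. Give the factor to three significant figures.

For the equirectangular projection with φ₀ = 0 (plate carrée), h = 1 along meridians and k = sec φ along parallels.
Areal scale = h·k = 1 × sec φ; at 42.5°, h = 1.000, k = 1.356, so h·k = 1.356.

1.36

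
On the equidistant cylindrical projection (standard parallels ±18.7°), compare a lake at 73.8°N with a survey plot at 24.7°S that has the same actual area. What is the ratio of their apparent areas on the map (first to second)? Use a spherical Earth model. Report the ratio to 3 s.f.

3.26

In the equirectangular projection with standard parallel φ₀ = 18.7° (x = Rλ cos φ₀, y = Rφ), meridians are true-scale (h = 1) and the parallel scale is k = cos φ₀ / cos φ.
Areal scale at 73.8°: h·k = 1.000 × 3.395 = 3.395.
Areal scale at 24.7°: h·k = 1.000 × 1.043 = 1.043.
Ratio = 3.395/1.043 ≈ 3.26.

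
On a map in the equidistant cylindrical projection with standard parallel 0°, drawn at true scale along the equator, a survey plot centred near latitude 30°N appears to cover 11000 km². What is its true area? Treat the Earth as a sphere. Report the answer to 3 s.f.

Plate carrée maps x = Rλ, y = Rφ. The meridian scale is h = 1 and the parallel scale is k = 1/cos φ = sec φ.
Areal scale = h·k = 1 × sec φ; at 30°, h = 1.000, k = 1.155, so h·k = 1.155.
True area = apparent / (areal scale) = 11000 / 1.155 ≈ 9530 km².

9530 km²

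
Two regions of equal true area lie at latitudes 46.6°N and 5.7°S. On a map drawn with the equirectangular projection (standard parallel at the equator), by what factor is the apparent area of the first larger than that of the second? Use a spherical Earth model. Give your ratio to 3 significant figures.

Plate carrée maps x = Rλ, y = Rφ. The meridian scale is h = 1 and the parallel scale is k = 1/cos φ = sec φ.
Areal scale at 46.6°: h·k = 1.000 × 1.455 = 1.455.
Areal scale at 5.7°: h·k = 1.000 × 1.005 = 1.005.
Ratio = 1.455/1.005 ≈ 1.45.

1.45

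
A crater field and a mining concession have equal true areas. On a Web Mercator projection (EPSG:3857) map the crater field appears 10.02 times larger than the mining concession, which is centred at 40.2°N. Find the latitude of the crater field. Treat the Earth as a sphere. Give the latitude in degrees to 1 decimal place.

76.0°

On Mercator, (apparent₁)/(apparent₂) = sec²φ₁ / sec²φ₂ when true areas are equal.
cos²φ₂ / cos²φ₁ = 10.02  ⇒  cos φ₁ = cos 40.2° / √10.02 = 0.7638/3.165 = 0.2413.
φ₁ = arccos(0.2413) ≈ 76.0°.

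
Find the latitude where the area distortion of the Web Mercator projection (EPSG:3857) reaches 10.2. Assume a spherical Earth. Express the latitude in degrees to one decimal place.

71.8°

Mercator areal scale is sec²φ.
sec²φ = 10.2  ⇒  cos²φ = 0.09804  ⇒  cos φ = 0.3131.
φ = arccos(0.3131) ≈ 71.8°.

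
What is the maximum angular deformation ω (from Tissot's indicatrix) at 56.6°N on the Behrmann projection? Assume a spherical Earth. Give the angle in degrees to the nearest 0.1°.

The Behrmann projection is cylindrical equal-area with φ₀ = 30°. For cylindrical equal-area with standard parallel φ₀, h = cos φ / cos φ₀ and k = cos φ₀ / cos φ, so h·k = 1.
At 56.6°: h = 0.6356, k = 1.573; principal scales a = 1.573, b = 0.6356.
sin(ω/2) = (a − b)/(a + b) = 0.9376/2.209 = 0.4245, so ω = 2 arcsin(0.4245) ≈ 50.2°.

50.2°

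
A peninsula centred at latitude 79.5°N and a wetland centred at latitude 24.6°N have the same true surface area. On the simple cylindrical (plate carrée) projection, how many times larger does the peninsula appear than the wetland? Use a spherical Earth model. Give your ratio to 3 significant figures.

4.99

Plate carrée maps x = Rλ, y = Rφ. The meridian scale is h = 1 and the parallel scale is k = 1/cos φ = sec φ.
Areal scale at 79.5°: h·k = 1.000 × 5.487 = 5.487.
Areal scale at 24.6°: h·k = 1.000 × 1.100 = 1.100.
Ratio = 5.487/1.100 ≈ 4.99.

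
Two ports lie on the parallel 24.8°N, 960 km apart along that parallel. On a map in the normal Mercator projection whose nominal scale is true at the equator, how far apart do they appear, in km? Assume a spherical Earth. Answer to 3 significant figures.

1060 km

Mercator is conformal, so the point scale is isotropic: h = k = sec φ = 1/cos φ.
Along the parallel, k = sec 24.8° = 1/0.9078 = 1.102.
Map distance = 960 × 1.102 ≈ 1060 km.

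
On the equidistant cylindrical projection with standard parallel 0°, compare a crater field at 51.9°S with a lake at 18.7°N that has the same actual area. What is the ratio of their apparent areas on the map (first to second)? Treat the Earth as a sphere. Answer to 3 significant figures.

1.54

For the equirectangular projection with φ₀ = 0 (plate carrée), h = 1 along meridians and k = sec φ along parallels.
Areal scale at 51.9°: h·k = 1.000 × 1.621 = 1.621.
Areal scale at 18.7°: h·k = 1.000 × 1.056 = 1.056.
Ratio = 1.621/1.056 ≈ 1.54.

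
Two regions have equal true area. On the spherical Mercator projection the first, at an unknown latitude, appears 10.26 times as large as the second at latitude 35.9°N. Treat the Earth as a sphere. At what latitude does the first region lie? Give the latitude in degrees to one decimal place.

75.4°

Mercator areal scale is sec²φ, so apparent-area ratio = sec²φ₁ / sec²φ₂ = cos²φ₂ / cos²φ₁.
cos²φ₂ / cos²φ₁ = 10.26  ⇒  cos φ₁ = cos 35.9° / √10.26 = 0.8100/3.203 = 0.2529.
φ₁ = arccos(0.2529) ≈ 75.4°.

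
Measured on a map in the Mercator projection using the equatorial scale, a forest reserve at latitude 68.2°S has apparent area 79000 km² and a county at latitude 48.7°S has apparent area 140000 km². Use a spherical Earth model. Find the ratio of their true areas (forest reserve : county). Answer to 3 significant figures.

0.179

Mercator's areal exaggeration is sec²φ; hence true area = (apparent area) · cos²φ.
True area of forest reserve: 79000 × cos²(68.2°) = 79000 × 0.1379 = 10900 km².
True area of county: 140000 × cos²(48.7°) = 140000 × 0.4356 = 60980 km².
Ratio = 10900 / 60980 ≈ 0.179.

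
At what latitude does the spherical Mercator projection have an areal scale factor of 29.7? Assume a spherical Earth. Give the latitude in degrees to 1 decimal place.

79.4°

Mercator areal scale is sec²φ.
sec²φ = 29.7  ⇒  cos²φ = 0.03367  ⇒  cos φ = 0.1835.
φ = arccos(0.1835) ≈ 79.4°.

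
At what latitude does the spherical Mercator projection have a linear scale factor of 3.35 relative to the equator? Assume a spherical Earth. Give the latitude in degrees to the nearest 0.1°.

Mercator scale is k = sec φ = 1/cos φ.
1/cos φ = 3.35  ⇒  cos φ = 0.2985  ⇒  φ = arccos(0.2985) ≈ 72.6°.

72.6°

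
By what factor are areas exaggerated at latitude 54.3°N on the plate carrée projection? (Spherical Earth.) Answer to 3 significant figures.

Plate carrée maps x = Rλ, y = Rφ. The meridian scale is h = 1 and the parallel scale is k = 1/cos φ = sec φ.
Areal scale = h·k = 1 × sec φ; at 54.3°, h = 1.000, k = 1.714, so h·k = 1.714.

1.71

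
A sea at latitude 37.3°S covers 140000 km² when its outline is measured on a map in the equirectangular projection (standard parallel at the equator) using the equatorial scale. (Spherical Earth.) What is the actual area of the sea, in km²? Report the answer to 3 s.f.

In the plate carrée (x = Rλ, y = Rφ), meridians are true-scale (h = 1) and parallels are stretched by k = sec φ.
Areal scale = h·k = 1 × sec φ; at 37.3°, h = 1.000, k = 1.257, so h·k = 1.257.
True area = apparent / (areal scale) = 140000 / 1.257 ≈ 111000 km².

111000 km²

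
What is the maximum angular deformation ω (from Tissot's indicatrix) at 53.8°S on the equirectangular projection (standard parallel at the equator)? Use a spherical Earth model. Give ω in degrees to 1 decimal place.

29.8°

For the equirectangular projection with φ₀ = 0 (plate carrée), h = 1 along meridians and k = sec φ along parallels.
At 53.8°: h = 1.000, k = 1.693; principal scales a = 1.693, b = 1.000.
sin(ω/2) = (a − b)/(a + b) = 0.6932/2.693 = 0.2574, so ω = 2 arcsin(0.2574) ≈ 29.8°.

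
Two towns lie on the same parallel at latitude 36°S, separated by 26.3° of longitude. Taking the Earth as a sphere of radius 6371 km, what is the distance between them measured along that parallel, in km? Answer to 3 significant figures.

Arc length along a parallel = R cos φ · Δλ (with Δλ in radians).
= 6371 × cos 36° × (26.3° × π/180) = 6371 × 0.8090 × 0.4590 ≈ 2370 km.

2370 km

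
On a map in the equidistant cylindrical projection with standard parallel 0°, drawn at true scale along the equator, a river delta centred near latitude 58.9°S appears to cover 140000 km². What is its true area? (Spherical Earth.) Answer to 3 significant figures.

In the plate carrée (x = Rλ, y = Rφ), meridians are true-scale (h = 1) and parallels are stretched by k = sec φ.
Areal scale = h·k = 1 × sec φ; at 58.9°, h = 1.000, k = 1.936, so h·k = 1.936.
True area = apparent / (areal scale) = 140000 / 1.936 ≈ 72300 km².

72300 km²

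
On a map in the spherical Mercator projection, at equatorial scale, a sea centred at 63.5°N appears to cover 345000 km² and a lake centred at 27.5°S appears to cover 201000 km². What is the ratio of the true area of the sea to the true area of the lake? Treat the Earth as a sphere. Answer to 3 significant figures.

0.434

Since Mercator area scale is 1/cos²φ, the true area equals the apparent area multiplied by cos²φ.
True area of sea: 345000 × cos²(63.5°) = 345000 × 0.1991 = 68690 km².
True area of lake: 201000 × cos²(27.5°) = 201000 × 0.7868 = 158100 km².
Ratio = 68690 / 158100 ≈ 0.434.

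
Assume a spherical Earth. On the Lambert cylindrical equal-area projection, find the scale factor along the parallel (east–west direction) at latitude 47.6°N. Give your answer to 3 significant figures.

1.48

The Lambert cylindrical equal-area projection is the cylindrical equal-area projection with its standard parallel at the equator (φ₀ = 0). A cylindrical equal-area projection with standard parallel φ₀ has meridian scale h = cos φ / cos φ₀ and parallel scale k = cos φ₀ / cos φ (so areas are preserved, h·k = 1).
k = cos 0° / cos 47.6° = 1.000/0.6743 = 1.483.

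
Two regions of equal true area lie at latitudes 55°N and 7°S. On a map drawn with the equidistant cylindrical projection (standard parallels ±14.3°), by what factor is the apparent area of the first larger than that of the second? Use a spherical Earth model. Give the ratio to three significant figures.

With standard parallel φ₀ = 14.3°, the equirectangular projection gives x = Rλ cos φ₀, y = Rφ, so h = 1 and k = cos 14.3° / cos φ.
Areal scale at 55°: h·k = 1.000 × 1.689 = 1.689.
Areal scale at 7°: h·k = 1.000 × 0.9763 = 0.9763.
Ratio = 1.689/0.9763 ≈ 1.73.

1.73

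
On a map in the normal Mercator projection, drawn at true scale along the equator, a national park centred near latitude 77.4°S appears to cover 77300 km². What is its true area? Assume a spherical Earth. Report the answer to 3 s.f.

3680 km²

For Mercator, h = k = sec φ (a conformal cylindrical projection has a single point scale, 1/cos φ).
Areal scale = k² = sec²φ = 1/cos²(77.4°) = 1/0.2181² = 21.01.
True area = apparent / (areal scale) = 77300 / 21.01 ≈ 3680 km².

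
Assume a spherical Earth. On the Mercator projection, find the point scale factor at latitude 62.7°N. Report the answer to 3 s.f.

2.18

The Mercator projection is conformal; its linear scale factor is the same in every direction and equals sec φ = 1/cos φ.
k = 1/cos 62.7° = 1/0.4586 = 2.180.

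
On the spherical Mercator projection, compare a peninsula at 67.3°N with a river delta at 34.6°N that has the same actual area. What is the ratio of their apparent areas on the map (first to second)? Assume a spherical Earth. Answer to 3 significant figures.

4.55

On Mercator, area is exaggerated by sec²φ = 1/cos²φ.
At 67.3°: sec²(67.3°) = 1/0.3859² = 6.715.
At 34.6°: sec²(34.6°) = 1/0.8231² = 1.476.
Ratio = 6.715/1.476 = cos²(34.6°)/cos²(67.3°) ≈ 4.55.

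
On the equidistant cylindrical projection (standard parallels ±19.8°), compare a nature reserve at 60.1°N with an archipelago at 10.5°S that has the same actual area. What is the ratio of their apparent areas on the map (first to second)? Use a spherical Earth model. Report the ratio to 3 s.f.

1.97

The equidistant cylindrical projection with φ₀ = 19.8° has h = 1 (meridians true) and k = cos φ₀ / cos φ along parallels.
Areal scale at 60.1°: h·k = 1.000 × 1.887 = 1.887.
Areal scale at 10.5°: h·k = 1.000 × 0.9569 = 0.9569.
Ratio = 1.887/0.9569 ≈ 1.97.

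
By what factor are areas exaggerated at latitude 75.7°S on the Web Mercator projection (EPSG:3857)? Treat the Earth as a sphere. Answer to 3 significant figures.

16.4

The Mercator projection is conformal; its linear scale factor is the same in every direction and equals sec φ = 1/cos φ.
Areal scale = k² = sec²φ = 1/cos²(75.7°) = 1/0.2470² = 16.39.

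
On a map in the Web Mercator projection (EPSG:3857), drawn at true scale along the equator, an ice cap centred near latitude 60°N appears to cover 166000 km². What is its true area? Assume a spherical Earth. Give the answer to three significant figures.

41500 km²

For Mercator, h = k = sec φ (a conformal cylindrical projection has a single point scale, 1/cos φ).
Areal scale = k² = sec²φ = 1/cos²(60°) = 1/0.5000² = 4.000.
True area = apparent / (areal scale) = 166000 / 4.000 ≈ 41500 km².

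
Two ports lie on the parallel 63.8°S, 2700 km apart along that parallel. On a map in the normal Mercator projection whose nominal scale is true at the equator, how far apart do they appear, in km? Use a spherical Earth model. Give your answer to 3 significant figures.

Mercator is conformal, so the point scale is isotropic: h = k = sec φ = 1/cos φ.
Along the parallel, k = sec 63.8° = 1/0.4415 = 2.265.
Map distance = 2700 × 2.265 ≈ 6120 km.

6120 km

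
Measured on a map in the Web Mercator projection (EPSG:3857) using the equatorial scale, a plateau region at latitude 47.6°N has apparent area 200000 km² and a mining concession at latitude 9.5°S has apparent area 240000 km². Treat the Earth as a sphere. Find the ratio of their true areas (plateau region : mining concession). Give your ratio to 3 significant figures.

On Mercator the areal scale is sec²φ, so true area = apparent × cos²φ.
True area of plateau region: 200000 × cos²(47.6°) = 200000 × 0.4547 = 90940 km².
True area of mining concession: 240000 × cos²(9.5°) = 240000 × 0.9728 = 233500 km².
Ratio = 90940 / 233500 ≈ 0.390.

0.390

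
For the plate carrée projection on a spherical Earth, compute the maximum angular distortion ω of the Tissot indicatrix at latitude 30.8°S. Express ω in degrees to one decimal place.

8.7°

For the equirectangular projection with φ₀ = 0 (plate carrée), h = 1 along meridians and k = sec φ along parallels.
At 30.8°: h = 1.000, k = 1.164; principal scales a = 1.164, b = 1.000.
sin(ω/2) = (a − b)/(a + b) = 0.1642/2.164 = 0.07587, so ω = 2 arcsin(0.07587) ≈ 8.7°.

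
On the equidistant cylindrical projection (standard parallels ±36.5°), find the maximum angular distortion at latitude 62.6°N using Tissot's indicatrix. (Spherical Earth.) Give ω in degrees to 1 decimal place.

In the equirectangular projection with standard parallel φ₀ = 36.5° (x = Rλ cos φ₀, y = Rφ), meridians are true-scale (h = 1) and the parallel scale is k = cos φ₀ / cos φ.
At 62.6°: h = 1.000, k = 1.747; principal scales a = 1.747, b = 1.000.
sin(ω/2) = (a − b)/(a + b) = 0.7468/2.747 = 0.2719, so ω = 2 arcsin(0.2719) ≈ 31.6°.

31.6°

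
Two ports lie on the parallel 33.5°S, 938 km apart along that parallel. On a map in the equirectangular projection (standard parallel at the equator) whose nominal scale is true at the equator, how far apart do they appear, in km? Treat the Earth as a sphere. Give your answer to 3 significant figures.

1120 km

In the plate carrée (x = Rλ, y = Rφ), meridians are true-scale (h = 1) and parallels are stretched by k = sec φ.
Along the parallel, k = sec 33.5° = 1/0.8339 = 1.199.
Map distance = 938 × 1.199 ≈ 1120 km.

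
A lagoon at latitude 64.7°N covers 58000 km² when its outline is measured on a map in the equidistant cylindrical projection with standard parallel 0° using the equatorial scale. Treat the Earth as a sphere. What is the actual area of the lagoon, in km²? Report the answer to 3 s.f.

In the plate carrée (x = Rλ, y = Rφ), meridians are true-scale (h = 1) and parallels are stretched by k = sec φ.
Areal scale = h·k = 1 × sec φ; at 64.7°, h = 1.000, k = 2.340, so h·k = 2.340.
True area = apparent / (areal scale) = 58000 / 2.340 ≈ 24800 km².

24800 km²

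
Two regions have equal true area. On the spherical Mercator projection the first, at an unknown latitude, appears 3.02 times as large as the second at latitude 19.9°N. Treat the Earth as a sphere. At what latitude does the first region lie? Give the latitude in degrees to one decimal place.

For equal true areas on Mercator, apparent areas scale as sec²φ, so the ratio is cos²φ₂ / cos²φ₁.
cos²φ₂ / cos²φ₁ = 3.02  ⇒  cos φ₁ = cos 19.9° / √3.02 = 0.9403/1.738 = 0.5411.
φ₁ = arccos(0.5411) ≈ 57.2°.

57.2°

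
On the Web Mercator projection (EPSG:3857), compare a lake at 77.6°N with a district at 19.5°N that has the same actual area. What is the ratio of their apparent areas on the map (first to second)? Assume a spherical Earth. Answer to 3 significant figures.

19.3

Mercator areal scale is sec²φ.
At 77.6°: sec²(77.6°) = 1/0.2147² = 21.69.
At 19.5°: sec²(19.5°) = 1/0.9426² = 1.125.
Ratio = 21.69/1.125 = cos²(19.5°)/cos²(77.6°) ≈ 19.3.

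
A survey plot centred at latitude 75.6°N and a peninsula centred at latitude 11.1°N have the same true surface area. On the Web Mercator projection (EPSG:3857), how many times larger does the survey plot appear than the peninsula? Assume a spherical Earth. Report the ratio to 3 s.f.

15.6

Mercator is conformal with k = sec φ, so areal scale = k² = sec²φ.
At 75.6°: sec²(75.6°) = 1/0.2487² = 16.17.
At 11.1°: sec²(11.1°) = 1/0.9813² = 1.038.
Ratio = 16.17/1.038 = cos²(11.1°)/cos²(75.6°) ≈ 15.6.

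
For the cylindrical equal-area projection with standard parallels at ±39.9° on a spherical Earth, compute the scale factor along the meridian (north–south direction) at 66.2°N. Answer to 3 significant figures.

0.526

A cylindrical equal-area projection with standard parallel φ₀ has meridian scale h = cos φ / cos φ₀ and parallel scale k = cos φ₀ / cos φ (so areas are preserved, h·k = 1).
h = cos 66.2° / cos 39.9° = 0.4035/0.7672 = 0.5260.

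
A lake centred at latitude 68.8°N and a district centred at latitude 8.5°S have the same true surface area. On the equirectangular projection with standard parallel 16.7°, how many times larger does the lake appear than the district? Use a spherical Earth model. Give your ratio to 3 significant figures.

2.73

The equidistant cylindrical projection with φ₀ = 16.7° has h = 1 (meridians true) and k = cos φ₀ / cos φ along parallels.
Areal scale at 68.8°: h·k = 1.000 × 2.649 = 2.649.
Areal scale at 8.5°: h·k = 1.000 × 0.9685 = 0.9685.
Ratio = 2.649/0.9685 ≈ 2.73.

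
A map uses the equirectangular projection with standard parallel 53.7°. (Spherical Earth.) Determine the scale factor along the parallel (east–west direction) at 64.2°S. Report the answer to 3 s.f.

1.36

In the equirectangular projection with standard parallel φ₀ = 53.7° (x = Rλ cos φ₀, y = Rφ), meridians are true-scale (h = 1) and the parallel scale is k = cos φ₀ / cos φ.
k = cos 53.7° / cos 64.2° = 0.5920/0.4352 = 1.360.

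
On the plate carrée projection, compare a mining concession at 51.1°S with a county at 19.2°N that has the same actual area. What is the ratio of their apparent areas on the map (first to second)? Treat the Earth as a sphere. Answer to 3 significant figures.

For the equirectangular projection with φ₀ = 0 (plate carrée), h = 1 along meridians and k = sec φ along parallels.
Areal scale at 51.1°: h·k = 1.000 × 1.592 = 1.592.
Areal scale at 19.2°: h·k = 1.000 × 1.059 = 1.059.
Ratio = 1.592/1.059 ≈ 1.50.

1.50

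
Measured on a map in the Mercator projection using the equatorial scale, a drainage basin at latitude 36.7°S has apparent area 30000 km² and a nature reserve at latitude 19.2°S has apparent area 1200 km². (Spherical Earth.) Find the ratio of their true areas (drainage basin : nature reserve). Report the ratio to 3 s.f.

18.0

On Mercator the areal scale is sec²φ, so true area = apparent × cos²φ.
True area of drainage basin: 30000 × cos²(36.7°) = 30000 × 0.6428 = 19290 km².
True area of nature reserve: 1200 × cos²(19.2°) = 1200 × 0.8918 = 1070 km².
Ratio = 19290 / 1070 ≈ 18.0.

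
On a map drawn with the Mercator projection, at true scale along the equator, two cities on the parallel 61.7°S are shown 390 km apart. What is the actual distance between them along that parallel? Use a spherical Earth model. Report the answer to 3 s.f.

For Mercator, h = k = sec φ (a conformal cylindrical projection has a single point scale, 1/cos φ).
Along the parallel at 61.7°, map distances are exaggerated by k = sec 61.7° = 2.109.
True distance = 390 / 2.109 = 390 × cos 61.7° ≈ 185 km.

185 km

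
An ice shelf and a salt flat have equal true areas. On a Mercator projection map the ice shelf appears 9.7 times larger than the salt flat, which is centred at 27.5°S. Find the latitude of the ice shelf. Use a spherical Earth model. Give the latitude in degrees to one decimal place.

Mercator areal scale is sec²φ, so apparent-area ratio = sec²φ₁ / sec²φ₂ = cos²φ₂ / cos²φ₁.
cos²φ₂ / cos²φ₁ = 9.7  ⇒  cos φ₁ = cos 27.5° / √9.7 = 0.8870/3.114 = 0.2848.
φ₁ = arccos(0.2848) ≈ 73.5°.

73.5°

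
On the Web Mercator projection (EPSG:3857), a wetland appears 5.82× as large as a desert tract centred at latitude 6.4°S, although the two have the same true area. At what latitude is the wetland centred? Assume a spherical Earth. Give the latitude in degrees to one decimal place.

65.7°

For equal true areas on Mercator, apparent areas scale as sec²φ, so the ratio is cos²φ₂ / cos²φ₁.
cos²φ₂ / cos²φ₁ = 5.82  ⇒  cos φ₁ = cos 6.4° / √5.82 = 0.9938/2.412 = 0.4119.
φ₁ = arccos(0.4119) ≈ 65.7°.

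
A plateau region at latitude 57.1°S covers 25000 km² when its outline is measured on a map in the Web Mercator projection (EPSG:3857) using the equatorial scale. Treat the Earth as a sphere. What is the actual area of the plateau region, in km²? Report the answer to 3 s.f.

7380 km²

For Mercator, h = k = sec φ (a conformal cylindrical projection has a single point scale, 1/cos φ).
Areal scale = k² = sec²φ = 1/cos²(57.1°) = 1/0.5432² = 3.389.
True area = apparent / (areal scale) = 25000 / 3.389 ≈ 7380 km².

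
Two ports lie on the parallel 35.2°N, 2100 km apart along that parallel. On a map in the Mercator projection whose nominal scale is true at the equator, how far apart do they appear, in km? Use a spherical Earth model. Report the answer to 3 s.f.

2570 km

The Mercator projection is conformal; its linear scale factor is the same in every direction and equals sec φ = 1/cos φ.
Along the parallel, k = sec 35.2° = 1/0.8171 = 1.224.
Map distance = 2100 × 1.224 ≈ 2570 km.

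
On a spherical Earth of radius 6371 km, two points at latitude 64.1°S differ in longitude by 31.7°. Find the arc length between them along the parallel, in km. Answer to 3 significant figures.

1540 km

Arc length along a parallel = R cos φ · Δλ (with Δλ in radians).
= 6371 × cos 64.1° × (31.7° × π/180) = 6371 × 0.4368 × 0.5533 ≈ 1540 km.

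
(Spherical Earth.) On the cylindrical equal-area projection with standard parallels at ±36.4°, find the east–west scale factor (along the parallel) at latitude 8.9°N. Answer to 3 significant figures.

0.815

Cylindrical equal-area (φ₀ = 36.4°): h = cos φ / cos 36.4° along meridians, k = cos 36.4° / cos φ along parallels; h·k = 1.
k = cos 36.4° / cos 8.9° = 0.8049/0.9880 = 0.8147.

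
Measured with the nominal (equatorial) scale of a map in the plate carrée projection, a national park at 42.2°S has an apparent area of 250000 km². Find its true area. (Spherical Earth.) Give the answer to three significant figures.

In the plate carrée (x = Rλ, y = Rφ), meridians are true-scale (h = 1) and parallels are stretched by k = sec φ.
Areal scale = h·k = 1 × sec φ; at 42.2°, h = 1.000, k = 1.350, so h·k = 1.350.
True area = apparent / (areal scale) = 250000 / 1.350 ≈ 185000 km².

185000 km²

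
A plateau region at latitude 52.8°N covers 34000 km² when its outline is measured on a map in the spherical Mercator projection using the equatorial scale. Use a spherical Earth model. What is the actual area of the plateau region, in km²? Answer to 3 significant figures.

12400 km²

For Mercator, h = k = sec φ (a conformal cylindrical projection has a single point scale, 1/cos φ).
Areal scale = k² = sec²φ = 1/cos²(52.8°) = 1/0.6046² = 2.736.
True area = apparent / (areal scale) = 34000 / 2.736 ≈ 12400 km².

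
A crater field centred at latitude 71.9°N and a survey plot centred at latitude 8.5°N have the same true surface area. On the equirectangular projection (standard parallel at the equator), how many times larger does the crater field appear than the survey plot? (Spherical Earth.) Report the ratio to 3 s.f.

In the plate carrée (x = Rλ, y = Rφ), meridians are true-scale (h = 1) and parallels are stretched by k = sec φ.
Areal scale at 71.9°: h·k = 1.000 × 3.219 = 3.219.
Areal scale at 8.5°: h·k = 1.000 × 1.011 = 1.011.
Ratio = 3.219/1.011 ≈ 3.18.

3.18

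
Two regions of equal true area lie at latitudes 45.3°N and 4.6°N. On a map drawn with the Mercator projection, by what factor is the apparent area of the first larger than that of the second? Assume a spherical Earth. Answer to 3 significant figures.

2.01

Mercator is conformal with k = sec φ, so areal scale = k² = sec²φ.
At 45.3°: sec²(45.3°) = 1/0.7034² = 2.021.
At 4.6°: sec²(4.6°) = 1/0.9968² = 1.006.
Ratio = 2.021/1.006 = cos²(4.6°)/cos²(45.3°) ≈ 2.01.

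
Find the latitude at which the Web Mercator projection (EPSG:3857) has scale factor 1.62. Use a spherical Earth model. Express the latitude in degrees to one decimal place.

Mercator scale is k = sec φ = 1/cos φ.
1/cos φ = 1.62  ⇒  cos φ = 0.6173  ⇒  φ = arccos(0.6173) ≈ 51.9°.

51.9°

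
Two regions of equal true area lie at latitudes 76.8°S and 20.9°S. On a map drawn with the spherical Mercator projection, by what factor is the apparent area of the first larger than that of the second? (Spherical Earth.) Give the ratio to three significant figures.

Mercator is conformal with k = sec φ, so areal scale = k² = sec²φ.
At 76.8°: sec²(76.8°) = 1/0.2284² = 19.18.
At 20.9°: sec²(20.9°) = 1/0.9342² = 1.146.
Ratio = 19.18/1.146 = cos²(20.9°)/cos²(76.8°) ≈ 16.7.

16.7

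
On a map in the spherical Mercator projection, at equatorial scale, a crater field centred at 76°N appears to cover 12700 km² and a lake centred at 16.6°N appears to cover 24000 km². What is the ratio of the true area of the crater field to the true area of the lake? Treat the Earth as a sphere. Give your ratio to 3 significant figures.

On Mercator the areal scale is sec²φ, so true area = apparent × cos²φ.
True area of crater field: 12700 × cos²(76°) = 12700 × 0.05853 = 743.3 km².
True area of lake: 24000 × cos²(16.6°) = 24000 × 0.9184 = 22040 km².
Ratio = 743.3 / 22040 ≈ 0.0337.

0.0337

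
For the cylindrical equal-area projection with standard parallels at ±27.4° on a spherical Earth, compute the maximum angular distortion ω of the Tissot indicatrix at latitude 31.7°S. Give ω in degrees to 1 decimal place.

Cylindrical equal-area (φ₀ = 27.4°): h = cos φ / cos 27.4° along meridians, k = cos 27.4° / cos φ along parallels; h·k = 1.
At 31.7°: h = 0.9583, k = 1.043; principal scales a = 1.043, b = 0.9583.
sin(ω/2) = (a − b)/(a + b) = 0.08517/2.002 = 0.04255, so ω = 2 arcsin(0.04255) ≈ 4.9°.

4.9°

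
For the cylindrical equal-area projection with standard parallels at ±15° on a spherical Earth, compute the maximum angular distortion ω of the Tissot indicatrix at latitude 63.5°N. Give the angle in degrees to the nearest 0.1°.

A cylindrical equal-area projection with standard parallel φ₀ has meridian scale h = cos φ / cos φ₀ and parallel scale k = cos φ₀ / cos φ (so areas are preserved, h·k = 1).
At 63.5°: h = 0.4619, k = 2.165; principal scales a = 2.165, b = 0.4619.
sin(ω/2) = (a − b)/(a + b) = 1.703/2.627 = 0.6483, so ω = 2 arcsin(0.6483) ≈ 80.8°.

80.8°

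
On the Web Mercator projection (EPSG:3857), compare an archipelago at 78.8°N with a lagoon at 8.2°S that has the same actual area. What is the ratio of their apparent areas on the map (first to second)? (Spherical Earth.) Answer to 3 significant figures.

On Mercator, area is exaggerated by sec²φ = 1/cos²φ.
At 78.8°: sec²(78.8°) = 1/0.1942² = 26.51.
At 8.2°: sec²(8.2°) = 1/0.9898² = 1.021.
Ratio = 26.51/1.021 = cos²(8.2°)/cos²(78.8°) ≈ 26.0.

26.0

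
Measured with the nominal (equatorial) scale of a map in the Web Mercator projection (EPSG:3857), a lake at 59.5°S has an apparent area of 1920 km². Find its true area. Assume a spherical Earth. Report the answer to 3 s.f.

The Mercator projection is conformal; its linear scale factor is the same in every direction and equals sec φ = 1/cos φ.
Areal scale = k² = sec²φ = 1/cos²(59.5°) = 1/0.5075² = 3.882.
True area = apparent / (areal scale) = 1920 / 3.882 ≈ 495 km².

495 km²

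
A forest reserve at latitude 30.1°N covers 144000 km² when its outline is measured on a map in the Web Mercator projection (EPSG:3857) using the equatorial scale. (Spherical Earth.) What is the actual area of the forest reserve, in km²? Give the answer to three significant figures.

108000 km²

The Mercator projection is conformal; its linear scale factor is the same in every direction and equals sec φ = 1/cos φ.
Areal scale = k² = sec²φ = 1/cos²(30.1°) = 1/0.8652² = 1.336.
True area = apparent / (areal scale) = 144000 / 1.336 ≈ 108000 km².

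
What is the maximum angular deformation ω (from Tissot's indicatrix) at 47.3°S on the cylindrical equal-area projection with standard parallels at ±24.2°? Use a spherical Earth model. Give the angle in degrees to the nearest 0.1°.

33.5°

Cylindrical equal-area (φ₀ = 24.2°): h = cos φ / cos 24.2° along meridians, k = cos 24.2° / cos φ along parallels; h·k = 1.
At 47.3°: h = 0.7435, k = 1.345; principal scales a = 1.345, b = 0.7435.
sin(ω/2) = (a − b)/(a + b) = 0.6015/2.088 = 0.2880, so ω = 2 arcsin(0.2880) ≈ 33.5°.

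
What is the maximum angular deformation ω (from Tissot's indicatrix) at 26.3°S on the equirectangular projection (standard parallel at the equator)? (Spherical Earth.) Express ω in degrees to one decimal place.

Plate carrée maps x = Rλ, y = Rφ. The meridian scale is h = 1 and the parallel scale is k = 1/cos φ = sec φ.
At 26.3°: h = 1.000, k = 1.115; principal scales a = 1.115, b = 1.000.
sin(ω/2) = (a − b)/(a + b) = 0.1155/2.115 = 0.05458, so ω = 2 arcsin(0.05458) ≈ 6.3°.

6.3°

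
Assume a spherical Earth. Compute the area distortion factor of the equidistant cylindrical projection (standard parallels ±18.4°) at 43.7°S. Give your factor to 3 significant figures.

1.31

With standard parallel φ₀ = 18.4°, the equirectangular projection gives x = Rλ cos φ₀, y = Rφ, so h = 1 and k = cos 18.4° / cos φ.
Areal scale = h·k = 1 × cos φ₀ / cos φ; at 43.7°, h = 1.000, k = 1.312, so h·k = 1.312.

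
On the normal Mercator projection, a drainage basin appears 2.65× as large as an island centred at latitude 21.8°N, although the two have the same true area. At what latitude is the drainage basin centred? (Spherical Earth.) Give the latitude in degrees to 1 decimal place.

55.2°

For equal true areas on Mercator, apparent areas scale as sec²φ, so the ratio is cos²φ₂ / cos²φ₁.
cos²φ₂ / cos²φ₁ = 2.65  ⇒  cos φ₁ = cos 21.8° / √2.65 = 0.9285/1.628 = 0.5704.
φ₁ = arccos(0.5704) ≈ 55.2°.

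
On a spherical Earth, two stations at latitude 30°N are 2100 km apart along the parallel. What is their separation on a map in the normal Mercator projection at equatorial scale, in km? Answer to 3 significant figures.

The Mercator projection is conformal; its linear scale factor is the same in every direction and equals sec φ = 1/cos φ.
Along the parallel, k = sec 30° = 1/0.8660 = 1.155.
Map distance = 2100 × 1.155 ≈ 2420 km.

2420 km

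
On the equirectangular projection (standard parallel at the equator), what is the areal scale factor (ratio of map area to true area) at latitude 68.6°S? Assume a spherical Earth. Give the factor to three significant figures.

For the equirectangular projection with φ₀ = 0 (plate carrée), h = 1 along meridians and k = sec φ along parallels.
Areal scale = h·k = 1 × sec φ; at 68.6°, h = 1.000, k = 2.741, so h·k = 2.741.

2.74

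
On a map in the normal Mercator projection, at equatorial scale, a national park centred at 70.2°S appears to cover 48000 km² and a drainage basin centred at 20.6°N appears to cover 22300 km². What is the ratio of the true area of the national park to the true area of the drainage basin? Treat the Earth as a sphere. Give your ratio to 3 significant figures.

0.282

Mercator's areal exaggeration is sec²φ; hence true area = (apparent area) · cos²φ.
True area of national park: 48000 × cos²(70.2°) = 48000 × 0.1147 = 5508 km².
True area of drainage basin: 22300 × cos²(20.6°) = 22300 × 0.8762 = 19540 km².
Ratio = 5508 / 19540 ≈ 0.282.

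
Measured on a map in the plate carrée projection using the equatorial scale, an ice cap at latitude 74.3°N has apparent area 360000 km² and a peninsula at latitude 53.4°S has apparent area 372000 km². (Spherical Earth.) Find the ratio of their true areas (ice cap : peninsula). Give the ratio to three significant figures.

Plate carrée has h = 1 and k = sec φ, giving areal scale sec φ; true area = (apparent area) · cos φ.
True area of ice cap: 360000 × cos(74.3°) = 360000 × 0.2706 = 97420 km².
True area of peninsula: 372000 × cos(53.4°) = 372000 × 0.5962 = 221800 km².
Ratio = 97420 / 221800 ≈ 0.439.

0.439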